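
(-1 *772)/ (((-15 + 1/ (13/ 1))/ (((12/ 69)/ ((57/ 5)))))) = 100360/ 127167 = 0.79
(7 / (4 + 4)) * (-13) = -91 / 8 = -11.38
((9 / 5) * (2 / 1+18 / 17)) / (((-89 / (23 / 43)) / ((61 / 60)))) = -54717 / 1626475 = -0.03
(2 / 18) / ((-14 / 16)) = -0.13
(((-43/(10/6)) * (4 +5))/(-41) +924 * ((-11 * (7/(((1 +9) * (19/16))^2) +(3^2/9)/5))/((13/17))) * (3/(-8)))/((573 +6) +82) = 12025195173/6359249650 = 1.89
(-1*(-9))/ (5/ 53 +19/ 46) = 21942/ 1237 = 17.74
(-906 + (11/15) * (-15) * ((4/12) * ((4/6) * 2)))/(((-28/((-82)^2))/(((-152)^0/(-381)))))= -13780838/24003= -574.13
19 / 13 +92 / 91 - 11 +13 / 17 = -12009 / 1547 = -7.76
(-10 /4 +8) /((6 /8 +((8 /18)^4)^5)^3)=632547625569879786065439299987380973985479420893323589453152 /48519295649584635087819051927541209042495163970589948982843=13.04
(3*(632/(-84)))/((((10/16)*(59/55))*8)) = -1738/413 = -4.21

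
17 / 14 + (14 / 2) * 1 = 115 / 14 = 8.21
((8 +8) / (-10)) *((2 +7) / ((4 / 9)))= -162 / 5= -32.40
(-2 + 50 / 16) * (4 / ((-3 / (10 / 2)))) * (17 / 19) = -255 / 38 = -6.71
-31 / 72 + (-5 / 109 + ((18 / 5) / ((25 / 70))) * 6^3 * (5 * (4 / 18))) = 2418.72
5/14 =0.36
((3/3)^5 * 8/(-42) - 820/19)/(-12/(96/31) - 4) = 138368/25137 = 5.50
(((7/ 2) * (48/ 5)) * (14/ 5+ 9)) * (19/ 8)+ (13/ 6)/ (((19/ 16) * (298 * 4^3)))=3198939733/ 3397200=941.64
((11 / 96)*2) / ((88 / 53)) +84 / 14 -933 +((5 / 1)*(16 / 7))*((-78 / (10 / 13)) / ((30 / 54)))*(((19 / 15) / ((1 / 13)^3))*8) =-3120776979781 / 67200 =-46440133.63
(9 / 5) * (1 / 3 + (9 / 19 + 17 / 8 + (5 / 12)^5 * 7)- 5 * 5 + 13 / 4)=-88552183 / 2626560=-33.71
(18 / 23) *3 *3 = 162 / 23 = 7.04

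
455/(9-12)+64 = -263/3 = -87.67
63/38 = 1.66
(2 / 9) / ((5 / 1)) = 2 / 45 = 0.04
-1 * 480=-480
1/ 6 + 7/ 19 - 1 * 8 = -851/ 114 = -7.46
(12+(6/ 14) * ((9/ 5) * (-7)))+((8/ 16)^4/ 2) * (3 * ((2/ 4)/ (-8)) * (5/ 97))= 1638837/ 248320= 6.60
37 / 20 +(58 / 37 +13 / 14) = 4.35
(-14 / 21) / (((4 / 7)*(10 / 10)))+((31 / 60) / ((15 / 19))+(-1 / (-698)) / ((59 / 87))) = -9453301 / 18531900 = -0.51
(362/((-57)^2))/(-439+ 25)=-181/672543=-0.00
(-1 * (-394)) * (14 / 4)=1379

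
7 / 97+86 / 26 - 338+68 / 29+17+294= -778017 / 36569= -21.28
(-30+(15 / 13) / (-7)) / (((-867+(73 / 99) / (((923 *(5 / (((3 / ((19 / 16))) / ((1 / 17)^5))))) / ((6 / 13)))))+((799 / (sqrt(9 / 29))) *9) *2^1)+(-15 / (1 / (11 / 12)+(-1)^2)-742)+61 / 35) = -2619334165152792957870 *sqrt(29) / 12039180905282297128869491-25433170755529583475 / 415144169147665418236879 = -0.00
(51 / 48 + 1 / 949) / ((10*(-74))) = -16149 / 11236160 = -0.00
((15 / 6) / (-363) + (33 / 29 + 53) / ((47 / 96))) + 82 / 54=998266831 / 8905842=112.09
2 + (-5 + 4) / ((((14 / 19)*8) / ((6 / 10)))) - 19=-17.10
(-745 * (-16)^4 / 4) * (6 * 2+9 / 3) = -183091200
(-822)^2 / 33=225228 / 11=20475.27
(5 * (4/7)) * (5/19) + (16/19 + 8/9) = 2972/1197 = 2.48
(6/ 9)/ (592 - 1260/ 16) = 8/ 6159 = 0.00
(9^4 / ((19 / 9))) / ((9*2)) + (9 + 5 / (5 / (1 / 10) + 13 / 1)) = 435079 / 2394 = 181.74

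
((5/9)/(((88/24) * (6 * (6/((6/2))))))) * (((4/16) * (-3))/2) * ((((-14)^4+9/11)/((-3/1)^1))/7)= 2112925/243936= 8.66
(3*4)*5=60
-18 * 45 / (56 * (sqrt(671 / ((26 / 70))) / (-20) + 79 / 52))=693225 / 69664 + 1755 * sqrt(305305) / 69664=23.87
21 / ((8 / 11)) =231 / 8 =28.88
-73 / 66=-1.11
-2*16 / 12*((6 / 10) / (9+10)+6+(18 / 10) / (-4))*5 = -1414 / 19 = -74.42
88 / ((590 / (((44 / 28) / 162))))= 242 / 167265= 0.00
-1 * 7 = -7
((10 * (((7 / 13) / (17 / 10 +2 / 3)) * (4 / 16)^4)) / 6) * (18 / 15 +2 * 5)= 245 / 14768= 0.02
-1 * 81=-81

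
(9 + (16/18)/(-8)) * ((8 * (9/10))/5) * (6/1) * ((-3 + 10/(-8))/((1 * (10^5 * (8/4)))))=-51/31250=-0.00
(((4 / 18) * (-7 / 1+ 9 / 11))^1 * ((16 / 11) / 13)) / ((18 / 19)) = -20672 / 127413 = -0.16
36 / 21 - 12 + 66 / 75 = -1646 / 175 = -9.41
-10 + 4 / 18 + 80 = 70.22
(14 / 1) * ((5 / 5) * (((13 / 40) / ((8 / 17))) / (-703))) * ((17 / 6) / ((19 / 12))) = -26299 / 1068560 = -0.02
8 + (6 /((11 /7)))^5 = 131979640 /161051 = 819.49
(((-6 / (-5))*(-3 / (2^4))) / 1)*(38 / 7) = -171 / 140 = -1.22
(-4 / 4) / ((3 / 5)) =-1.67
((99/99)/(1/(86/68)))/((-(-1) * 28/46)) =989/476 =2.08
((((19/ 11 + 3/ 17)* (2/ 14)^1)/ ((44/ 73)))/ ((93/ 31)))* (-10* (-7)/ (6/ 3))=32485/ 6171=5.26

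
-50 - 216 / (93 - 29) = -427 / 8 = -53.38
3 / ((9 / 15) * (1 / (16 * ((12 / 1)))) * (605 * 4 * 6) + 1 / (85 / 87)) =680 / 10517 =0.06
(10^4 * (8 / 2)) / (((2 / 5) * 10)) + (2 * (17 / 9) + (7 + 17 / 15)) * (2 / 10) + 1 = 2250761 / 225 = 10003.38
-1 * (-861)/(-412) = -861/412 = -2.09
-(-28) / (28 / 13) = 13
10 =10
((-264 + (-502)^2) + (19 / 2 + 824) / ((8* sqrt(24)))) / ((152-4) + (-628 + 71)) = -251740 / 409-1667* sqrt(6) / 78528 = -615.55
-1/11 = -0.09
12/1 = 12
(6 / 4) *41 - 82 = -41 / 2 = -20.50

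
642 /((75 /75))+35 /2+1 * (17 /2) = 668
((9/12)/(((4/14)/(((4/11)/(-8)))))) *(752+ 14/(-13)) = -102501/1144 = -89.60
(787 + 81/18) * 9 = 14247/2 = 7123.50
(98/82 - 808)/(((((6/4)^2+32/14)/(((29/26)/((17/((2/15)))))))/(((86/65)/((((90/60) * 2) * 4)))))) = -577493182/3365934975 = -0.17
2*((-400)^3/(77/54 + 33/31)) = -214272000000/4169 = -51396497.96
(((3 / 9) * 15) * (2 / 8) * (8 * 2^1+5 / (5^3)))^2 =160801 / 400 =402.00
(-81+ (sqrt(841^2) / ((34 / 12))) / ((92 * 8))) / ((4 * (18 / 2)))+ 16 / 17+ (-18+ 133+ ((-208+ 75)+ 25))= 428089 / 75072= 5.70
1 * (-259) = -259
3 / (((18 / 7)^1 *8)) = 0.15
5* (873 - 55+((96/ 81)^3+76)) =88146850/ 19683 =4478.32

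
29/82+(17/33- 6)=-13885/2706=-5.13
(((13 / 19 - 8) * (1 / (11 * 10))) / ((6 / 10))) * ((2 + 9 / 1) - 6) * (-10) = 3475 / 627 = 5.54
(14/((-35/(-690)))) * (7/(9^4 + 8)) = 1932/6569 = 0.29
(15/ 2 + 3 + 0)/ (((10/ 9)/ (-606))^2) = 156167109/ 50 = 3123342.18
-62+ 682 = 620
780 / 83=9.40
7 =7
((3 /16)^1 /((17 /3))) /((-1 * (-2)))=9 /544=0.02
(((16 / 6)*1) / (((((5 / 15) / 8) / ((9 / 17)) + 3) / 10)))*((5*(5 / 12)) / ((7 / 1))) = 2400 / 931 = 2.58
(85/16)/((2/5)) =425/32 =13.28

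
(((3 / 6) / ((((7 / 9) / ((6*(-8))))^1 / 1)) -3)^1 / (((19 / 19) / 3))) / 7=-711 / 49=-14.51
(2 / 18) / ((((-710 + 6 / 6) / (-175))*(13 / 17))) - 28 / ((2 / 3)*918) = -4648 / 470067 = -0.01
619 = 619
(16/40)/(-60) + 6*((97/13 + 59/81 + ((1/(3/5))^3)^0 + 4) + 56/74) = 54333371/649350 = 83.67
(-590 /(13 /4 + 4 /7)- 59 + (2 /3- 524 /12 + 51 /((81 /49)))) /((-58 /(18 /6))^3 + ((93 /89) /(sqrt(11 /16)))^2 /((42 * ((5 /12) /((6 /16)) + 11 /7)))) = 9594709145593 /307415891613712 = 0.03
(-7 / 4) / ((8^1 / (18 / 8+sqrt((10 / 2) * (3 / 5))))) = -63 / 128- 7 * sqrt(3) / 32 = -0.87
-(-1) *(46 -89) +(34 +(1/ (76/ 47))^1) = -637/ 76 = -8.38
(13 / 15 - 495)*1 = -7412 / 15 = -494.13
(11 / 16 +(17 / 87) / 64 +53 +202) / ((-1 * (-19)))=1423685 / 105792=13.46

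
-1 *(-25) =25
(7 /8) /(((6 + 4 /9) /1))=63 /464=0.14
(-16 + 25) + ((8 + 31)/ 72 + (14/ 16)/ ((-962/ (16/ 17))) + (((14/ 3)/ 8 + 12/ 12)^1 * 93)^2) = 8514063781/ 392496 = 21692.10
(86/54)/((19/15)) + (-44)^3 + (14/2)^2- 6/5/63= -85133.76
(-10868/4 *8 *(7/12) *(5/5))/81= -38038/243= -156.53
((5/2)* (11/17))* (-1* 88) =-2420/17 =-142.35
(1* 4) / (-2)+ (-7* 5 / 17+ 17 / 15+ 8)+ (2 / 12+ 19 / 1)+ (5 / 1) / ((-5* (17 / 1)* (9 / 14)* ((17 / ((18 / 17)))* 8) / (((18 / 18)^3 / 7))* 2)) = 2381933 / 98260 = 24.24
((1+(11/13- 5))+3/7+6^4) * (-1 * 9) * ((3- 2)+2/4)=-17459.21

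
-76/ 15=-5.07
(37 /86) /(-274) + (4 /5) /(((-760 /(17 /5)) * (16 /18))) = -0.01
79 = 79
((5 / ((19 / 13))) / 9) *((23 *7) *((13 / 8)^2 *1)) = 1768585 / 10944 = 161.60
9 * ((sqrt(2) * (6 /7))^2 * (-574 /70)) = -26568 /245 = -108.44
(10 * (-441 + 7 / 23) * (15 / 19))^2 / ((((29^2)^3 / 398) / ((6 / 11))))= 5520139390080000 / 1249520962668539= 4.42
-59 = -59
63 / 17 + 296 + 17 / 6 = 30859 / 102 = 302.54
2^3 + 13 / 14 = 125 / 14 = 8.93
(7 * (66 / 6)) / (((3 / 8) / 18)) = 3696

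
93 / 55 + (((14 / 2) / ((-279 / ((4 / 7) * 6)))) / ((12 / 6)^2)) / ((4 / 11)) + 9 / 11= 25063 / 10230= 2.45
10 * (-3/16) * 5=-75/8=-9.38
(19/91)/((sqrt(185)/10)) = 38 *sqrt(185)/3367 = 0.15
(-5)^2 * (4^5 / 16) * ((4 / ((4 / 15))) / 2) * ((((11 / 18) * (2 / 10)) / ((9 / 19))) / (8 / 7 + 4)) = 146300 / 243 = 602.06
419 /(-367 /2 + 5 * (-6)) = -838 /427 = -1.96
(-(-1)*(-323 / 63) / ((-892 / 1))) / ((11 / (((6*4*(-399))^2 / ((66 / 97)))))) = 1900162488 / 26983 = 70420.73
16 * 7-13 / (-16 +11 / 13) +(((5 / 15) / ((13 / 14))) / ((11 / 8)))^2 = 4094254721 / 36256077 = 112.93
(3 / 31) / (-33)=-1 / 341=-0.00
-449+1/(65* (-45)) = -1313326/2925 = -449.00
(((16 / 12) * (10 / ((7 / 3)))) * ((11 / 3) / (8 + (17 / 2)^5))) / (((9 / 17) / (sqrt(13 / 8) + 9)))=59840 * sqrt(26) / 268401357 + 239360 / 29822373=0.01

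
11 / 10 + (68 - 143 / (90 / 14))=4217 / 90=46.86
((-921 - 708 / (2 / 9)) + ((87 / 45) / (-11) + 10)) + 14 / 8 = -2702981 / 660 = -4095.43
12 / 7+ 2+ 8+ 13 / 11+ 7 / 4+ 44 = 18063 / 308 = 58.65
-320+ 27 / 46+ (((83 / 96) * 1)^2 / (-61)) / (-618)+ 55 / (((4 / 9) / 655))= 645149467677935 / 7990769664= 80736.84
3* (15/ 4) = 45/ 4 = 11.25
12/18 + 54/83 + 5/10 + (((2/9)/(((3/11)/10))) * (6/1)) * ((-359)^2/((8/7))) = 8236787425/1494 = 5513244.60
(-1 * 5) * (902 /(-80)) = 451 /8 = 56.38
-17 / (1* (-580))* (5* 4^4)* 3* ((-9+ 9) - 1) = -112.55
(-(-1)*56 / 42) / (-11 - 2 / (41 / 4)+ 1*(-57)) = -41 / 2097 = -0.02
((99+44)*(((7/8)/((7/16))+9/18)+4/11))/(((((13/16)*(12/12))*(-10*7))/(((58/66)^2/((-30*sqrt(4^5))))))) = 841/145200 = 0.01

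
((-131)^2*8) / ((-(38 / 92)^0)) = -137288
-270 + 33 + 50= -187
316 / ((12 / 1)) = 79 / 3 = 26.33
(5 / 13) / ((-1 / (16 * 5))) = -400 / 13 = -30.77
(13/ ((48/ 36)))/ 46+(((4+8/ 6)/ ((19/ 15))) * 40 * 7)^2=92323854079/ 66424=1389917.11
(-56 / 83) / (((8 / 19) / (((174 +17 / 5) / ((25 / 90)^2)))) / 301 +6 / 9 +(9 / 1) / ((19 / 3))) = -0.32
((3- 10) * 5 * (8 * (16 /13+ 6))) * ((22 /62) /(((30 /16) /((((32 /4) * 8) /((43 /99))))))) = -978345984 /17329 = -56457.15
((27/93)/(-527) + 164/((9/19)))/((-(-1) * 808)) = 50906011/118802664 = 0.43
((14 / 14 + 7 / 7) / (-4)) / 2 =-1 / 4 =-0.25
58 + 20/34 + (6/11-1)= 10871/187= 58.13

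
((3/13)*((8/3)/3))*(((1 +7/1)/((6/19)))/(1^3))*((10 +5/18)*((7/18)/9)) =196840/85293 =2.31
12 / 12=1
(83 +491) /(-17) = -574 /17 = -33.76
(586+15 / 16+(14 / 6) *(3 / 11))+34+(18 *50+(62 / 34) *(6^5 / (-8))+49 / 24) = -2233723 / 8976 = -248.86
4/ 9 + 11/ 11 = 1.44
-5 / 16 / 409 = -5 / 6544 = -0.00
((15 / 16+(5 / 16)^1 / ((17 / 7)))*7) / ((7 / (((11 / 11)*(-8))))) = -145 / 17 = -8.53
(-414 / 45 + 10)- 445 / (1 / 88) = -195796 / 5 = -39159.20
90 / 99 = 10 / 11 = 0.91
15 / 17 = 0.88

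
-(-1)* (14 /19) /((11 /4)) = 56 /209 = 0.27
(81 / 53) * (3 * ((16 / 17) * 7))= 27216 / 901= 30.21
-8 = -8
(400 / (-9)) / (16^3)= -25 / 2304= -0.01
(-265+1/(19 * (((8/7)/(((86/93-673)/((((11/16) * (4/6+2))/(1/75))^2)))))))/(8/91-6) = 6444984570661/143785207500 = 44.82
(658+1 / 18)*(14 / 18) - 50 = 74815 / 162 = 461.82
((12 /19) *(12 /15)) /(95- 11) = 4 /665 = 0.01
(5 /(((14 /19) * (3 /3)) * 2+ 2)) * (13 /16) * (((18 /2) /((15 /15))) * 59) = 218595 /352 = 621.01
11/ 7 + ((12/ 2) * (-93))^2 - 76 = 2179027/ 7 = 311289.57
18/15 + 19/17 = 197/85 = 2.32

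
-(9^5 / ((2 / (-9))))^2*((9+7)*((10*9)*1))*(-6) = 610047798798960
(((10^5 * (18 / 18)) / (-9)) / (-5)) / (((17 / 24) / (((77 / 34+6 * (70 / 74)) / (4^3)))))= 12486250 / 32079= 389.23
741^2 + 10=549091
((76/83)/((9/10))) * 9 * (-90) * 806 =-55130400/83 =-664221.69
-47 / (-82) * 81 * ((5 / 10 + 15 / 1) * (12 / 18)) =39339 / 82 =479.74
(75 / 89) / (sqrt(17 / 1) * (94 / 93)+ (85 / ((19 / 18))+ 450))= 31058559000 / 19551954477263 - 118344825 * sqrt(17) / 39103908954526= 0.00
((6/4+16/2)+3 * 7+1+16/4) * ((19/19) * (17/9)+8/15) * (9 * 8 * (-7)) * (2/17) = -433384/85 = -5098.64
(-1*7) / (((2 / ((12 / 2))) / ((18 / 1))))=-378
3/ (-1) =-3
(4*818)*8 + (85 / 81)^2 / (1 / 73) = 172268161 / 6561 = 26256.39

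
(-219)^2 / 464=47961 / 464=103.36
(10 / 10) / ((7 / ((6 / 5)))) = 6 / 35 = 0.17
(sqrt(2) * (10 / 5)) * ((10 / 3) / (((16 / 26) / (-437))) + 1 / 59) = -1675883 * sqrt(2) / 354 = -6695.07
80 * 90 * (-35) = -252000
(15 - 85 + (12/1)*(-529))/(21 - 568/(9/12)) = 19254/2209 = 8.72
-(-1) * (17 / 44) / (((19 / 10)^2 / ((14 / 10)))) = 595 / 3971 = 0.15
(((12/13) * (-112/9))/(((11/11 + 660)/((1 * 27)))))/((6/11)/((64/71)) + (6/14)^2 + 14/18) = -625895424/2089654333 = -0.30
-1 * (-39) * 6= 234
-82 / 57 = -1.44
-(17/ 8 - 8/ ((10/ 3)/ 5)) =79/ 8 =9.88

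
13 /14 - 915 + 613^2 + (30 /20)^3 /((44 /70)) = 461827887 /1232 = 374860.30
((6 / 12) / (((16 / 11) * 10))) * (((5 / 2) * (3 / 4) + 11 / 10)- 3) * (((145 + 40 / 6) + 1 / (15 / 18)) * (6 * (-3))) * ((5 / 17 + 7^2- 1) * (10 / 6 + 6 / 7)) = 1097528399 / 3808000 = 288.22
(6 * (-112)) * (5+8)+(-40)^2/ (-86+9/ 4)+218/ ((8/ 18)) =-1107457/ 134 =-8264.60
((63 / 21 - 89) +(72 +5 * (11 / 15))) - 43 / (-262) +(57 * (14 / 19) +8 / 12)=25543 / 786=32.50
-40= -40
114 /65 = 1.75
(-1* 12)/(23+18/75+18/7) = -2100/4517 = -0.46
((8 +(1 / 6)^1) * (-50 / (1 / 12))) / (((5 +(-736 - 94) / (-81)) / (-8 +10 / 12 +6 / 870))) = 16481934 / 7163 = 2300.98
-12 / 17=-0.71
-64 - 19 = -83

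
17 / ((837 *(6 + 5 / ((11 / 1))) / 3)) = 187 / 19809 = 0.01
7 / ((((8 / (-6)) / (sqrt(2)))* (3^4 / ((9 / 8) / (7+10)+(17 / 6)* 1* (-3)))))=8029* sqrt(2) / 14688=0.77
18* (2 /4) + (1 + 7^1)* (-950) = -7591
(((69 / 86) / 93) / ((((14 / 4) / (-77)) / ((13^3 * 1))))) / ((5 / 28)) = -15563548 / 6665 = -2335.12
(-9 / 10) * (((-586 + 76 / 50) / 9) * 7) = 51142 / 125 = 409.14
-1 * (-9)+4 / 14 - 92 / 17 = 461 / 119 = 3.87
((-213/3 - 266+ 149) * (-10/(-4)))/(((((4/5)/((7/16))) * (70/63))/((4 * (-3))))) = 44415/16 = 2775.94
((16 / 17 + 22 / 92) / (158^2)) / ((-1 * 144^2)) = -923 / 404805040128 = -0.00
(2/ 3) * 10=20/ 3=6.67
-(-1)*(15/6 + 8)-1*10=1/2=0.50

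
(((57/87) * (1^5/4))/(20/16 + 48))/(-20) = -19/114260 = -0.00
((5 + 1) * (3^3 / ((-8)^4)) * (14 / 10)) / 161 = 81 / 235520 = 0.00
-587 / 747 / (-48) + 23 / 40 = 106021 / 179280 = 0.59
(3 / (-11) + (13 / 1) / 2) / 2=137 / 44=3.11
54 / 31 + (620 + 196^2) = 1210170 / 31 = 39037.74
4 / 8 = 1 / 2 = 0.50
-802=-802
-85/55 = -1.55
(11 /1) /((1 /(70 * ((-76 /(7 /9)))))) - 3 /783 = -19637641 /261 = -75240.00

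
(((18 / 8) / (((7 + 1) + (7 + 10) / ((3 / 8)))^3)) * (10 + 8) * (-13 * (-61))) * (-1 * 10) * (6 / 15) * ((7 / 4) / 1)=-12140037 / 8192000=-1.48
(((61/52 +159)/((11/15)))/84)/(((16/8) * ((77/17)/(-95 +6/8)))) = -20530985/758912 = -27.05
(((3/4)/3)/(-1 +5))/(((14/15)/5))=75/224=0.33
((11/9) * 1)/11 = 1/9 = 0.11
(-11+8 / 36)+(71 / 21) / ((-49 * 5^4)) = -10.78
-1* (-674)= 674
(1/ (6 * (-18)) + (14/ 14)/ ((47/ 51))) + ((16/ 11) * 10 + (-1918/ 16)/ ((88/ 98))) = -52653731/ 446688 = -117.88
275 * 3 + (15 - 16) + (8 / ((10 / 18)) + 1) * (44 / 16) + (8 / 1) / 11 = 867.08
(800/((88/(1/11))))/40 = 5/242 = 0.02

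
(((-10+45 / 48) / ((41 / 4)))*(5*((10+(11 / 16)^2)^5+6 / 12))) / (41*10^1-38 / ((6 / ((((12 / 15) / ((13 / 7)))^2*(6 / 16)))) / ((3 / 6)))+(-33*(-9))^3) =-424278000520825554618125 / 19959356203647469057212416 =-0.02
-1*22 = -22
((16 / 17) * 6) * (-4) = -384 / 17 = -22.59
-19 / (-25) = 19 / 25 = 0.76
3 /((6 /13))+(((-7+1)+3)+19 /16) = 75 /16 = 4.69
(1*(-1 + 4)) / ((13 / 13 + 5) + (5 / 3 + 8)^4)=243 / 707767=0.00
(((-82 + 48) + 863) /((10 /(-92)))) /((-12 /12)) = 38134 /5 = 7626.80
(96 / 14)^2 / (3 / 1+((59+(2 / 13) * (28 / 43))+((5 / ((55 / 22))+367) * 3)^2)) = 1287936 / 33567974545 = 0.00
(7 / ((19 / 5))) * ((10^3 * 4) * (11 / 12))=385000 / 57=6754.39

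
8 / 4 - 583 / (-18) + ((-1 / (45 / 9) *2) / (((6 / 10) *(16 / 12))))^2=1247 / 36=34.64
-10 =-10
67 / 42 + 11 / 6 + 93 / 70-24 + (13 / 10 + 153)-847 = -24918 / 35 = -711.94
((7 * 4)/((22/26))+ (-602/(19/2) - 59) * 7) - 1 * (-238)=-122367/209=-585.49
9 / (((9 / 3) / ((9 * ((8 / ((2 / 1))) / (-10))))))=-54 / 5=-10.80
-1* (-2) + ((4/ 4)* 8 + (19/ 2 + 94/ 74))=1537/ 74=20.77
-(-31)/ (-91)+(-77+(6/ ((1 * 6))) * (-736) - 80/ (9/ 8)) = -724366/ 819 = -884.45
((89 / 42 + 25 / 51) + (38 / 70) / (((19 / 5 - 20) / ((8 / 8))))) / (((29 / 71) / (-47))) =-296.39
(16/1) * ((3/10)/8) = 3/5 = 0.60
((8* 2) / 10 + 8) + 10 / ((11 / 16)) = 24.15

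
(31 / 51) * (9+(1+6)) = 496 / 51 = 9.73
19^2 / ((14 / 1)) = 361 / 14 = 25.79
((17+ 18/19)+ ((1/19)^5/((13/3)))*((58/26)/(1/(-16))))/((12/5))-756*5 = -18943827420575/5021528772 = -3772.52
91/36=2.53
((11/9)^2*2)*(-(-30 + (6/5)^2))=57596/675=85.33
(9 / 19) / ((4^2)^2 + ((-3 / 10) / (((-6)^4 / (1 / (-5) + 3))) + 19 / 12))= 97200 / 52855967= 0.00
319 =319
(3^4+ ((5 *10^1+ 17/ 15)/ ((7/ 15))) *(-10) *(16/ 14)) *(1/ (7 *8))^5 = -0.00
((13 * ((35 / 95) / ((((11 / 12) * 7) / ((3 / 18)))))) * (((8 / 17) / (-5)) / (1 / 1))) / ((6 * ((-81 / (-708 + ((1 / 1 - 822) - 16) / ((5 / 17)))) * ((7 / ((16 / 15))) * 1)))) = -9855872 / 755456625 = -0.01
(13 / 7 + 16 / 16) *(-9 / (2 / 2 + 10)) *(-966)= 24840 / 11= 2258.18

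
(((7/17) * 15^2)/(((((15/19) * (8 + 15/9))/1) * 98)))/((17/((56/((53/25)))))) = 85500/444193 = 0.19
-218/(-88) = 109/44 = 2.48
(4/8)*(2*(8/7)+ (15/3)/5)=23/14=1.64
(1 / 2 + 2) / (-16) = -5 / 32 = -0.16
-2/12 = -1/6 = -0.17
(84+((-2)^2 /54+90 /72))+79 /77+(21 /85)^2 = 5191845931 /60083100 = 86.41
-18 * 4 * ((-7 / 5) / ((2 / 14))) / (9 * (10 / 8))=1568 / 25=62.72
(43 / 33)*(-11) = -43 / 3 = -14.33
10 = 10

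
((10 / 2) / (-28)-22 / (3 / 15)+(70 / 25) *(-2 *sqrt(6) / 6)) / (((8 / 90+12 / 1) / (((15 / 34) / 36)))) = -231375 / 2071552-35 *sqrt(6) / 36992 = -0.11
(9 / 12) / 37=3 / 148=0.02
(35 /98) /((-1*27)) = -5 /378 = -0.01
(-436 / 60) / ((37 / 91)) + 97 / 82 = -759523 / 45510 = -16.69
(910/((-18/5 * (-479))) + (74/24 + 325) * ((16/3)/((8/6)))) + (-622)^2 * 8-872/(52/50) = 173483706868/56043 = 3095546.40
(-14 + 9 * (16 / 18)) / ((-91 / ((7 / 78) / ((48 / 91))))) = 7 / 624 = 0.01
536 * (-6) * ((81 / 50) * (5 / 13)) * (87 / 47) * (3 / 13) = -855.97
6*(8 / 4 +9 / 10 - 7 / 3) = 3.40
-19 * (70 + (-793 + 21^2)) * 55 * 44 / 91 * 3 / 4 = 9724770 / 91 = 106865.60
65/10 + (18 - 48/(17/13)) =-415/34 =-12.21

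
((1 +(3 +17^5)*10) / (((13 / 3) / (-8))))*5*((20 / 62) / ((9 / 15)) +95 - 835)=3004423971600 / 31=96916902309.68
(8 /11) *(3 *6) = 144 /11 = 13.09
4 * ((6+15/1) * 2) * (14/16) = 147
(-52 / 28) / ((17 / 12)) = -156 / 119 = -1.31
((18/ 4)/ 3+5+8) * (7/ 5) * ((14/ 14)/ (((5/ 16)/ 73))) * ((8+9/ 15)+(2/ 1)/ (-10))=4979184/ 125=39833.47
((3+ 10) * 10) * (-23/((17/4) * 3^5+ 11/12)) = -8970/3101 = -2.89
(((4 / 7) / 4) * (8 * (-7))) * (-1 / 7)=8 / 7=1.14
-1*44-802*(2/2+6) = -5658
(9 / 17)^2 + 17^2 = 83602 / 289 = 289.28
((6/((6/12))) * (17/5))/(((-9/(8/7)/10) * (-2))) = 544/21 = 25.90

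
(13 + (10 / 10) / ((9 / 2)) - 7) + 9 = 137 / 9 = 15.22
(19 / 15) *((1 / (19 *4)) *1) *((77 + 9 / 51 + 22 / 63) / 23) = 361 / 6426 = 0.06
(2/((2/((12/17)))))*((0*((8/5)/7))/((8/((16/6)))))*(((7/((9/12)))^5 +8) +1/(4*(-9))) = 0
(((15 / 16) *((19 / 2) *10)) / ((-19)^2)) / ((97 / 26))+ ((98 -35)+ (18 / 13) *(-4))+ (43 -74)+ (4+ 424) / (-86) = 177620465 / 8241896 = 21.55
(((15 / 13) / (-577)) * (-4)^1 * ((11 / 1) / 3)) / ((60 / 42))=154 / 7501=0.02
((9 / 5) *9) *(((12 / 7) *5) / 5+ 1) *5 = 1539 / 7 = 219.86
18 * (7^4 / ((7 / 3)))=18522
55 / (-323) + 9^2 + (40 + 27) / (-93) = 2406403 / 30039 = 80.11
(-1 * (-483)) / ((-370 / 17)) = -8211 / 370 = -22.19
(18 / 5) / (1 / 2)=36 / 5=7.20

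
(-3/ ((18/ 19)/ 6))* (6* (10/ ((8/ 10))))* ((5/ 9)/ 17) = -2375/ 51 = -46.57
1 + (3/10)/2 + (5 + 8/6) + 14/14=509/60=8.48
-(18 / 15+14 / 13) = -2.28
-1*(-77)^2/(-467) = 12.70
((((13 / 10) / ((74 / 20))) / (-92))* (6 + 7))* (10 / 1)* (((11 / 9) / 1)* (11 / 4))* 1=-102245 / 61272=-1.67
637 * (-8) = -5096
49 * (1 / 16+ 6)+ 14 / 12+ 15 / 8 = 14405 / 48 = 300.10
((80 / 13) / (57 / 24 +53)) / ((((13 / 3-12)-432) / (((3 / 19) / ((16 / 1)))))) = -360 / 144326299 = -0.00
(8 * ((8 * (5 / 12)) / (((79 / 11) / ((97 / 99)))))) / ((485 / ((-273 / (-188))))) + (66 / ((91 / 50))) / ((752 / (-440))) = -64490126 / 3040947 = -21.21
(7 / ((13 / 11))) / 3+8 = 389 / 39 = 9.97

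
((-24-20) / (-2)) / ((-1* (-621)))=22 / 621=0.04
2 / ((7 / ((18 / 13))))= 36 / 91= 0.40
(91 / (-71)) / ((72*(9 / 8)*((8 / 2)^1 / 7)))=-637 / 23004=-0.03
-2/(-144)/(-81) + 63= 367415/5832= 63.00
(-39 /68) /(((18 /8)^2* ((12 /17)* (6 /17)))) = -221 /486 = -0.45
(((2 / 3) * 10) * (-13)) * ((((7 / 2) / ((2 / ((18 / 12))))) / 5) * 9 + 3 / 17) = -14443 / 34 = -424.79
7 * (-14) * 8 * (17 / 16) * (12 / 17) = -588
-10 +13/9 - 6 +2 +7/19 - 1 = -2255/171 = -13.19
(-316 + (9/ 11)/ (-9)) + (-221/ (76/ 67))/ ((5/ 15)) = -752883/ 836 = -900.58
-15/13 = -1.15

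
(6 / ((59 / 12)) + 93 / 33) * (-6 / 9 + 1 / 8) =-34073 / 15576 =-2.19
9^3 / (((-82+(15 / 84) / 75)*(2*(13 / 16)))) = -2449440 / 447707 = -5.47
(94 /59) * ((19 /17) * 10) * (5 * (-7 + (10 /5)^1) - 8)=-587.62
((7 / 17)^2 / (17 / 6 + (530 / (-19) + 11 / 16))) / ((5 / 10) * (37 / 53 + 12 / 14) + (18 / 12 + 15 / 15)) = -54537 / 25696724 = -0.00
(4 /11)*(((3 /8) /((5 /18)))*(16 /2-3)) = 27 /11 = 2.45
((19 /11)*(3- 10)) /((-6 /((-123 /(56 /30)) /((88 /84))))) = -245385 /1936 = -126.75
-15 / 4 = -3.75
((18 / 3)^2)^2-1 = 1295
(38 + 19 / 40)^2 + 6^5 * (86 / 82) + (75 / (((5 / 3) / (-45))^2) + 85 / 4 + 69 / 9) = 12662025283 / 196800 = 64339.56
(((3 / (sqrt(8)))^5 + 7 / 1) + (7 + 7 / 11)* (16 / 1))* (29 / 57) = 2349* sqrt(2) / 4864 + 41209 / 627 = 66.41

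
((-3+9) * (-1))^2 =36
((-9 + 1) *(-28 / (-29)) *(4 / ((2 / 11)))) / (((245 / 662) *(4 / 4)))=-466048 / 1015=-459.16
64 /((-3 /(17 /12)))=-30.22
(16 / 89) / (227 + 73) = 4 / 6675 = 0.00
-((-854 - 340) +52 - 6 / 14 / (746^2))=4448788907 / 3895612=1142.00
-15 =-15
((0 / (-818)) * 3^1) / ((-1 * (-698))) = 0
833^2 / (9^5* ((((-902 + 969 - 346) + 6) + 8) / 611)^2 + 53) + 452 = 514.17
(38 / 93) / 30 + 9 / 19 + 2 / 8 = 78169 / 106020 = 0.74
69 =69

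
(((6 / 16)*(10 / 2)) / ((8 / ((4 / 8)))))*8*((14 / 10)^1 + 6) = 111 / 16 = 6.94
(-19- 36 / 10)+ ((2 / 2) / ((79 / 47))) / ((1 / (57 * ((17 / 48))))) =-66927 / 6320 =-10.59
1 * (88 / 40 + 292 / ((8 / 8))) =1471 / 5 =294.20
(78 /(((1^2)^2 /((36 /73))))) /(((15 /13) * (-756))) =-338 /7665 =-0.04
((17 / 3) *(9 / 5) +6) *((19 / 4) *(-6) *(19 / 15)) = -29241 / 50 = -584.82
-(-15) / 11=15 / 11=1.36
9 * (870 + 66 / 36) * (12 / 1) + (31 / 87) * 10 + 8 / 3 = 8192288 / 87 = 94164.23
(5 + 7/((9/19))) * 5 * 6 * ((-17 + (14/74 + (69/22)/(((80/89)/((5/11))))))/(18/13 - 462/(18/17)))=12618051095/607546808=20.77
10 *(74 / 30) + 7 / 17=1279 / 51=25.08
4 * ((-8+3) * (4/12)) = -20/3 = -6.67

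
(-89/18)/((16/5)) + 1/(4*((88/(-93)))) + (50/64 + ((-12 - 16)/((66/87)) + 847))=2563111/3168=809.06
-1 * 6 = -6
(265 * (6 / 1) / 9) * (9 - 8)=530 / 3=176.67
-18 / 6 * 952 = -2856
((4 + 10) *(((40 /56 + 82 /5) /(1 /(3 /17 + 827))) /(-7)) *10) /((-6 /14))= 33692552 /51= 660638.27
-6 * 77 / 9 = -51.33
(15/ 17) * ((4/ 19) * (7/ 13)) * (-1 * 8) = -3360/ 4199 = -0.80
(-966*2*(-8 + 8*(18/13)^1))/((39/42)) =-1081920/169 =-6401.89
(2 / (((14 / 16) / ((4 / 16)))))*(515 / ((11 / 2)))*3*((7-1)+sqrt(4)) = 98880 / 77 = 1284.16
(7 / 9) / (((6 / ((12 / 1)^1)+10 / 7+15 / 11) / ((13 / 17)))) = 1078 / 5967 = 0.18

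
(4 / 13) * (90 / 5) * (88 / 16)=396 / 13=30.46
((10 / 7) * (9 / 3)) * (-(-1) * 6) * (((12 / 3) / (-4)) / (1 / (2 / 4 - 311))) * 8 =447120 / 7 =63874.29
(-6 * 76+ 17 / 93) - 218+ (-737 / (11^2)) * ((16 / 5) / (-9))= -10306493 / 15345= -671.65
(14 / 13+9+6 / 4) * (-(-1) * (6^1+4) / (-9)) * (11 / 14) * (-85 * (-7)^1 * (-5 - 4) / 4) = 1407175 / 104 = 13530.53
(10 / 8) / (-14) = -5 / 56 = -0.09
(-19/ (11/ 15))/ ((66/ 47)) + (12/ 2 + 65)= 12717/ 242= 52.55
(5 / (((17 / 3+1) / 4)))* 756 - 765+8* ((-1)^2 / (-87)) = 130753 / 87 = 1502.91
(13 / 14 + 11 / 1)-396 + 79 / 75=-402169 / 1050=-383.02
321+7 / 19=6106 / 19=321.37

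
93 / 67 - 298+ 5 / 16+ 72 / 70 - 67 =-13592403 / 37520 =-362.27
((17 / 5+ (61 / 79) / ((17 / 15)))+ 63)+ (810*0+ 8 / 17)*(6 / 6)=67.55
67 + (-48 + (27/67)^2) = 86020/4489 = 19.16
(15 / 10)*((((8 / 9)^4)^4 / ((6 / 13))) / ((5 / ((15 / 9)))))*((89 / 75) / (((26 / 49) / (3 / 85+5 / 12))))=17683850129800429568 / 106317033335374377375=0.17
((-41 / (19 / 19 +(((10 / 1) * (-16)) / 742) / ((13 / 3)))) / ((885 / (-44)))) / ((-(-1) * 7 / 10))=2485912 / 811191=3.06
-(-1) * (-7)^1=-7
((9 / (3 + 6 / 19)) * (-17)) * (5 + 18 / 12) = -4199 / 14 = -299.93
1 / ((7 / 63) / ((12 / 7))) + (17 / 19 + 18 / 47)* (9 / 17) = 1711431 / 106267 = 16.11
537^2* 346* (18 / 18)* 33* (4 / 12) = 1097532414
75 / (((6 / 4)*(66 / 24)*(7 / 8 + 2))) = 1600 / 253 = 6.32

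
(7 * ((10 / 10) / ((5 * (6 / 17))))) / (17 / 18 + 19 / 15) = 357 / 199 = 1.79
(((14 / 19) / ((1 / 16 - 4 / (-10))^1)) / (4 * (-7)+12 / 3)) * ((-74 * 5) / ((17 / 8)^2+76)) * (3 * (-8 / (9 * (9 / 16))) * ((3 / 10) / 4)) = -286720 / 2643489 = -0.11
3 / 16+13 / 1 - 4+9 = 291 / 16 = 18.19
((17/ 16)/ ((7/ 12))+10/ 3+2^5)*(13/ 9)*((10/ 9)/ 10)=40573/ 6804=5.96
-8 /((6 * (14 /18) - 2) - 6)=12 /5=2.40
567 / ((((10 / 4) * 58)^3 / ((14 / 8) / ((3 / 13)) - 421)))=-937629 / 12194500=-0.08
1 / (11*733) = 1 / 8063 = 0.00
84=84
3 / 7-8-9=-116 / 7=-16.57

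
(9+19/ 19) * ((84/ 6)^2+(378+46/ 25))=28792/ 5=5758.40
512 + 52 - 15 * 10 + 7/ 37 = 15325/ 37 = 414.19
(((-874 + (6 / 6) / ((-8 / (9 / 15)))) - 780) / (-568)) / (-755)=-66163 / 17153600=-0.00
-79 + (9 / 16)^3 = -322855 / 4096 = -78.82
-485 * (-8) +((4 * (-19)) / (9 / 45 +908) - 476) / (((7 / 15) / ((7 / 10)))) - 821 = 560425 / 239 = 2344.87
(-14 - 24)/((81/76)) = -2888/81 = -35.65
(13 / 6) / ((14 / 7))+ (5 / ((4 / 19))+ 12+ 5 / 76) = 8413 / 228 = 36.90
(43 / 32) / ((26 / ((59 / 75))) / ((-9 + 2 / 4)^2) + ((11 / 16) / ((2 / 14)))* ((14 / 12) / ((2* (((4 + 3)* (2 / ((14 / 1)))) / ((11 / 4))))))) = 17596632 / 107085779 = 0.16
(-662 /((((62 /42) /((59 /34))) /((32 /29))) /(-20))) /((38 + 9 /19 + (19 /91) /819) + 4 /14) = 185835283058880 /419408663909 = 443.09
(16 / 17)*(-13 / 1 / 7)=-208 / 119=-1.75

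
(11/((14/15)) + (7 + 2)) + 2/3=901/42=21.45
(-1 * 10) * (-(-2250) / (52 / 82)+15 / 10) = -461445 / 13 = -35495.77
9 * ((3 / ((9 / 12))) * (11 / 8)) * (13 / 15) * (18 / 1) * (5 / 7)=551.57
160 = 160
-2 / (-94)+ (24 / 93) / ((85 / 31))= 461 / 3995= 0.12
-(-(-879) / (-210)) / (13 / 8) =1172 / 455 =2.58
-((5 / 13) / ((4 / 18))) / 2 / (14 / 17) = -1.05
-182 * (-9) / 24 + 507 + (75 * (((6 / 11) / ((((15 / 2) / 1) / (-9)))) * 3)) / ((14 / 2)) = 170697 / 308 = 554.21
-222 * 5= -1110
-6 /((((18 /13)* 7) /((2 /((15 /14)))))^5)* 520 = -2471326208 /2989355625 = -0.83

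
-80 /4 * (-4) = 80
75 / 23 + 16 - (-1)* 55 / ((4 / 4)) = 1708 / 23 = 74.26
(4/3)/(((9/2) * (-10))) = -4/135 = -0.03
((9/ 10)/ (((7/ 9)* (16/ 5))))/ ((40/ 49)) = 567/ 1280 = 0.44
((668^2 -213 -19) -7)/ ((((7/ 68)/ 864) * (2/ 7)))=13101255360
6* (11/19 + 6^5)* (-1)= -886530/19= -46659.47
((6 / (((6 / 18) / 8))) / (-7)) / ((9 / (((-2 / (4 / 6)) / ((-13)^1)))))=-48 / 91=-0.53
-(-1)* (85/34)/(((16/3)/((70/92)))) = 525/1472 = 0.36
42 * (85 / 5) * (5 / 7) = 510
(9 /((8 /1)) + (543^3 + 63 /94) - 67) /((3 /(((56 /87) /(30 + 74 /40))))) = 1203974122300 /1116297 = 1078542.83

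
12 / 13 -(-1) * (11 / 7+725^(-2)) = 119316966 / 47831875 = 2.49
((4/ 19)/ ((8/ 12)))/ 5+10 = 956/ 95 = 10.06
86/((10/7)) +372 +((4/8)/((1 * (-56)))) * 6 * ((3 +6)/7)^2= 432.11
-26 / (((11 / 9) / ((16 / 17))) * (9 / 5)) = -2080 / 187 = -11.12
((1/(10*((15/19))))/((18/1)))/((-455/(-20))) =19/61425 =0.00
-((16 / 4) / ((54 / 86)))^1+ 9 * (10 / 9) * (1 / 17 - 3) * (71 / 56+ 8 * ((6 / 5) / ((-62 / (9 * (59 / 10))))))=198.16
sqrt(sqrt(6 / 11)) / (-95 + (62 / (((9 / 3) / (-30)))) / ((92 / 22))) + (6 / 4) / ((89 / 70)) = -23* 11^(3 / 4)* 6^(1 / 4) / 61545 + 105 / 89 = 1.18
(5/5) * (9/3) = 3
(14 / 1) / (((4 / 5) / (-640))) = -11200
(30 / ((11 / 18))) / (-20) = -27 / 11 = -2.45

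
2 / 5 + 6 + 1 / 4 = 6.65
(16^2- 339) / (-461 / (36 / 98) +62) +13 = 280643 / 21473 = 13.07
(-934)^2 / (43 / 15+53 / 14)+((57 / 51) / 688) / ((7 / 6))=7499260774989 / 57187592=131134.40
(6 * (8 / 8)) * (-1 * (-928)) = 5568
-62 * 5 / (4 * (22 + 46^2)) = -155 / 4276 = -0.04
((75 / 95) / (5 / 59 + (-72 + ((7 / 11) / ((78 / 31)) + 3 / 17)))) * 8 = -0.09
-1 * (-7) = 7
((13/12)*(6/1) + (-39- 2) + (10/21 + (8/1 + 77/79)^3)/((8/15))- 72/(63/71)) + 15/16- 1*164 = 8500466515/7888624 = 1077.56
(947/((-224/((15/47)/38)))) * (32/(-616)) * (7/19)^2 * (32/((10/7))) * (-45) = -894915/3546103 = -0.25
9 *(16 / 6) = 24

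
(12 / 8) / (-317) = -3 / 634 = -0.00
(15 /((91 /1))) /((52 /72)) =0.23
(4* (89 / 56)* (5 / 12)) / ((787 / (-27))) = -4005 / 44072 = -0.09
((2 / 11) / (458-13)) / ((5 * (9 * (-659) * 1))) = -2 / 145161225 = -0.00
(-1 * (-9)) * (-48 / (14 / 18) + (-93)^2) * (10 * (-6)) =-32459940 / 7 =-4637134.29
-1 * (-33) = 33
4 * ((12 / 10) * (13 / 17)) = 312 / 85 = 3.67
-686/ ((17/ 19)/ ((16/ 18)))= -104272/ 153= -681.52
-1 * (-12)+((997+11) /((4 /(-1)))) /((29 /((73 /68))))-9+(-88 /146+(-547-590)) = -41168945 /35989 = -1143.93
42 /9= 14 /3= 4.67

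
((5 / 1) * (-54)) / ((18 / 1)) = -15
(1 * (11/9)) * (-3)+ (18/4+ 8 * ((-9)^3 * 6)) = -209947/6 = -34991.17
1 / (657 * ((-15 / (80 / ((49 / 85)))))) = -1360 / 96579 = -0.01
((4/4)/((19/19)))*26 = 26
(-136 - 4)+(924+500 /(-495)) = 77516 /99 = 782.99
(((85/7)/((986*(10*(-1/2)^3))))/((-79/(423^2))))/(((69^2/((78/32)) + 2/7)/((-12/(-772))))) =6978231/39301658255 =0.00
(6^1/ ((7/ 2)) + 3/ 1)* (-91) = -429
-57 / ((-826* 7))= 57 / 5782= 0.01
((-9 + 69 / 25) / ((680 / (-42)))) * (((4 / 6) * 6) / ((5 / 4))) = 13104 / 10625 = 1.23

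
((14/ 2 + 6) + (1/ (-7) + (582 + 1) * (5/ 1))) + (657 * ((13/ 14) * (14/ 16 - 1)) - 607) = 251395/ 112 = 2244.60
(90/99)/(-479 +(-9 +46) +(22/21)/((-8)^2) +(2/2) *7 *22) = -1344/425755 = -0.00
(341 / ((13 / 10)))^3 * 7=277562747000 / 2197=126337162.95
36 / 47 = 0.77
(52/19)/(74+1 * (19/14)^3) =142688/3988385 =0.04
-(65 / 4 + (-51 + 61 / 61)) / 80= 27 / 64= 0.42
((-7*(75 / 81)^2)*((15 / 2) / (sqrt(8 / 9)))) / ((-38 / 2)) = 21875*sqrt(2) / 12312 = 2.51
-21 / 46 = -0.46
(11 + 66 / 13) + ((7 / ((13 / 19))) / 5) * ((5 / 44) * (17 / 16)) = 149397 / 9152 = 16.32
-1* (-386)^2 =-148996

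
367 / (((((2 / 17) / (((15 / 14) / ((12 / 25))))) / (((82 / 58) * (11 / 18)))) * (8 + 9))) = 20689625 / 58464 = 353.89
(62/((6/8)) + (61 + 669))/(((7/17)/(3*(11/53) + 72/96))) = 2709.07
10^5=100000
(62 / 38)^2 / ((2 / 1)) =961 / 722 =1.33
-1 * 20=-20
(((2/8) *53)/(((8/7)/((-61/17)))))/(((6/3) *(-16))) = 22631/17408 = 1.30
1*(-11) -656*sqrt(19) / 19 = -656*sqrt(19) / 19 -11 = -161.50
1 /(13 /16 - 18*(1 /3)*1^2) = -16 /83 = -0.19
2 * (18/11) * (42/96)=63/44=1.43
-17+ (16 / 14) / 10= -591 / 35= -16.89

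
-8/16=-0.50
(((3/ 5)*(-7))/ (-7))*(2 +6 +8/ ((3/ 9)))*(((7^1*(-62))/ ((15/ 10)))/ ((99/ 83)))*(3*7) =-16137856/ 165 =-97805.19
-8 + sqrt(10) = -4.84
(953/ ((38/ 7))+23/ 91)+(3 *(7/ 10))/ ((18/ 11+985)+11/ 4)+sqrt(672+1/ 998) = sqrt(669315686)/ 998+6301322351/ 35842170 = 201.73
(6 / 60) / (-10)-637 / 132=-7979 / 1650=-4.84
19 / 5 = 3.80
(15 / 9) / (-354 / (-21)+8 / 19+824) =133 / 67134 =0.00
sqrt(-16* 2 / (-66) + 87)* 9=3* sqrt(95271) / 11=84.18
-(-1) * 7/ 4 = 7/ 4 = 1.75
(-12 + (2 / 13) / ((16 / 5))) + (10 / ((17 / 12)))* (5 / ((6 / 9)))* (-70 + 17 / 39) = -502487 / 136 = -3694.76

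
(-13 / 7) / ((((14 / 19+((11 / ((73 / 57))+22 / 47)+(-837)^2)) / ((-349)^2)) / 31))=-3199854411767 / 319690217000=-10.01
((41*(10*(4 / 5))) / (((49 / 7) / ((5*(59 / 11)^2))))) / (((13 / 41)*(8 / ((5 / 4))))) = 146289025 / 44044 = 3321.43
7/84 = 1/12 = 0.08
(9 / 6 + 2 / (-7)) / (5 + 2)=17 / 98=0.17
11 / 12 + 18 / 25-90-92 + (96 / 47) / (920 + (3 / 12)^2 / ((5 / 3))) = -187179178169 / 1037802300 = -180.36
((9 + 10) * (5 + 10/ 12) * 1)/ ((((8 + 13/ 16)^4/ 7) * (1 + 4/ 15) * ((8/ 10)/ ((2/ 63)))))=14336000/ 3557287449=0.00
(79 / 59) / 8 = 79 / 472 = 0.17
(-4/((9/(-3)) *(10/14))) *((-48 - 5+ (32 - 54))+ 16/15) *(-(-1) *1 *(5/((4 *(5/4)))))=-31052/225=-138.01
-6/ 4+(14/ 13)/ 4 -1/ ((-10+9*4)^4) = -562433/ 456976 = -1.23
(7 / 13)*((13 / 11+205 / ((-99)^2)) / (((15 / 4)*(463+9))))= 41258 / 112760505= 0.00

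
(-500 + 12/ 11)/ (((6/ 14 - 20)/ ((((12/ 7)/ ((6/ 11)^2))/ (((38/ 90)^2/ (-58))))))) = -2363407200/ 49457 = -47787.11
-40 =-40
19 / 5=3.80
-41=-41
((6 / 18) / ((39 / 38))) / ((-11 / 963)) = -4066 / 143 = -28.43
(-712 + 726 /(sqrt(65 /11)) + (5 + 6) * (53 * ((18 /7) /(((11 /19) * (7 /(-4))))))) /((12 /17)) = -456416 /147 + 2057 * sqrt(715) /130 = -2681.77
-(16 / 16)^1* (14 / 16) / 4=-7 / 32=-0.22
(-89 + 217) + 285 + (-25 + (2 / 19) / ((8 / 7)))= 388.09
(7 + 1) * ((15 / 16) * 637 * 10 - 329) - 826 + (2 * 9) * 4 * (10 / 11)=44382.45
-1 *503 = -503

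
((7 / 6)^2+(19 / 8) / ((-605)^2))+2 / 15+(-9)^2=2174042261 / 26353800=82.49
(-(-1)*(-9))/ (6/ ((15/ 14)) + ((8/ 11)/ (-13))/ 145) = -186615/ 116108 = -1.61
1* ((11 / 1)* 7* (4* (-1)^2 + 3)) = 539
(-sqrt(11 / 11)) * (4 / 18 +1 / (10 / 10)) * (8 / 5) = -88 / 45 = -1.96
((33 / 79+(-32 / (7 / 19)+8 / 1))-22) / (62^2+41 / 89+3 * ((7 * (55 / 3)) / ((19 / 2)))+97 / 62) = -86914018 / 3363179547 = -0.03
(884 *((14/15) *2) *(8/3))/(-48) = -12376/135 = -91.67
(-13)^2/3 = 169/3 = 56.33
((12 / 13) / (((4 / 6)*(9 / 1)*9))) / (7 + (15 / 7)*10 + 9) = 7 / 15327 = 0.00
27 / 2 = 13.50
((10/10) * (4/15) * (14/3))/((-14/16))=-64/45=-1.42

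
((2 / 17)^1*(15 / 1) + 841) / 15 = 14327 / 255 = 56.18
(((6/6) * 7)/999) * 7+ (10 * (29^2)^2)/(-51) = -2355244897/16983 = -138682.50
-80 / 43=-1.86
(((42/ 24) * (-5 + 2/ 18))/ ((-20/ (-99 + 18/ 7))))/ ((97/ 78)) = -6435/ 194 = -33.17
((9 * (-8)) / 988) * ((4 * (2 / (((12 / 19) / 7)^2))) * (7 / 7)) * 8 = -7448 / 13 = -572.92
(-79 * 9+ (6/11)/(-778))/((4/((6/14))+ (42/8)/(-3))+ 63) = -36508464/3624313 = -10.07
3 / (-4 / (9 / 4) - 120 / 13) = -351 / 1288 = -0.27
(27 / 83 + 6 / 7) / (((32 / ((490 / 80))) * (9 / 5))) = 8015 / 63744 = 0.13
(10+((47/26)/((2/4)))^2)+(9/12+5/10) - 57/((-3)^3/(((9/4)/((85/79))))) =825577/28730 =28.74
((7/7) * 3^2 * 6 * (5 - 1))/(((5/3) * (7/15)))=1944/7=277.71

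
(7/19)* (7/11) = 49/209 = 0.23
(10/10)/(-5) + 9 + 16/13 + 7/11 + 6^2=33367/715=46.67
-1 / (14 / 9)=-9 / 14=-0.64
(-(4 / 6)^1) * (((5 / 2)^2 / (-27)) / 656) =25 / 106272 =0.00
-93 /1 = -93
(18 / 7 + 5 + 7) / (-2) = -51 / 7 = -7.29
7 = 7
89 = 89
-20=-20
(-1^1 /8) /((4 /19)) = -19 /32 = -0.59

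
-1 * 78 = -78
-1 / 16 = -0.06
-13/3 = -4.33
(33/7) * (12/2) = 198/7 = 28.29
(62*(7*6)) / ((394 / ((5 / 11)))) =6510 / 2167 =3.00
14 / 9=1.56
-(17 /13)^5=-1419857 /371293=-3.82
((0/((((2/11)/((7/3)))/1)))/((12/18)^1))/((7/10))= 0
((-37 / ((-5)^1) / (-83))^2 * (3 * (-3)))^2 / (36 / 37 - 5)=-5616860517 / 4419556143125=-0.00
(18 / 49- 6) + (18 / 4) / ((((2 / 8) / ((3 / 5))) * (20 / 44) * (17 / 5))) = 5646 / 4165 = 1.36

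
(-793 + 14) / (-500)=779 / 500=1.56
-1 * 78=-78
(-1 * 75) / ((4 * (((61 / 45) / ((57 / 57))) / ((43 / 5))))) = -29025 / 244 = -118.95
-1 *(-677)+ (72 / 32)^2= 682.06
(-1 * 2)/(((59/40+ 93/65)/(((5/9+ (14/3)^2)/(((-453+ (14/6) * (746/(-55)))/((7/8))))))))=3353350/120830137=0.03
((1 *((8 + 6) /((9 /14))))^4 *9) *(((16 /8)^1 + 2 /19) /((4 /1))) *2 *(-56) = -1652883742720 /13851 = -119333170.36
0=0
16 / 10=8 / 5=1.60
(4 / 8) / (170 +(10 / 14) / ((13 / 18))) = 91 / 31120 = 0.00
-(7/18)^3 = -343/5832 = -0.06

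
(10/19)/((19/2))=20/361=0.06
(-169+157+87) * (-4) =-300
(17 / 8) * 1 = 17 / 8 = 2.12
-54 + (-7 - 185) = -246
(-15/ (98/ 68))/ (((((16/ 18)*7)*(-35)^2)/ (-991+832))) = 72981/ 336140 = 0.22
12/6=2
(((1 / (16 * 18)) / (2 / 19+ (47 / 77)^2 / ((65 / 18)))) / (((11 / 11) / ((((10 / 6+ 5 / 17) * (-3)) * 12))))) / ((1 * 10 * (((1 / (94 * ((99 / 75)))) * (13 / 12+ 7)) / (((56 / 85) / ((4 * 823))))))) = -0.00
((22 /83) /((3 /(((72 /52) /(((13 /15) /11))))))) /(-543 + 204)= -7260 /1585051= -0.00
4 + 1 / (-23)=91 / 23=3.96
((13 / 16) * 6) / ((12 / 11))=4.47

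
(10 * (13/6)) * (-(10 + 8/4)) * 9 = -2340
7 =7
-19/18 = -1.06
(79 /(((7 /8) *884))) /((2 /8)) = 632 /1547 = 0.41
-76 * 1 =-76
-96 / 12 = -8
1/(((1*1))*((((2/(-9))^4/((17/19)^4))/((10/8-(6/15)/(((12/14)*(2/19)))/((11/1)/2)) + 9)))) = 1138522441491/458729920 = 2481.90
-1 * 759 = -759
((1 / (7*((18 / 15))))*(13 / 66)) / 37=65 / 102564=0.00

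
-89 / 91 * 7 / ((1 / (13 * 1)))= -89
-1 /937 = -0.00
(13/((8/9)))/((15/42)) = 819/20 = 40.95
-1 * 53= -53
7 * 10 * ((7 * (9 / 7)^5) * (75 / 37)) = 44286750 / 12691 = 3489.62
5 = 5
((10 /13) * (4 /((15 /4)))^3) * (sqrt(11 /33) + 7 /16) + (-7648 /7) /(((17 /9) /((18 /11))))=-10867322944 /11486475 + 8192 * sqrt(3) /26325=-945.56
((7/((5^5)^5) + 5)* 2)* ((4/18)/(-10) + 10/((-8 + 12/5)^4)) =-3881356678903102892989/32199919223785400390625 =-0.12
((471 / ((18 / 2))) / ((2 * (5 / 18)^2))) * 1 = 8478 / 25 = 339.12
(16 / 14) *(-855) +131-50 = -6273 / 7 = -896.14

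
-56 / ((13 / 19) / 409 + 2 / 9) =-559512 / 2237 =-250.12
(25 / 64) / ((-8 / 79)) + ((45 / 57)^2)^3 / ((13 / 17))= -1108758994675 / 313137383936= -3.54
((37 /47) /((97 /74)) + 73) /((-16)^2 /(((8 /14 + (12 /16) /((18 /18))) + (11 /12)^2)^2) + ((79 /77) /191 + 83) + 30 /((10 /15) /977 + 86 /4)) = 2953162751223388327855 /5584635127209883949964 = 0.53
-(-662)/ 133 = 662/ 133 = 4.98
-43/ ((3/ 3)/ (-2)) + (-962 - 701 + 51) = -1526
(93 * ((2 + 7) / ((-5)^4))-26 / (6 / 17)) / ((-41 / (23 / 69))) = 135614 / 230625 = 0.59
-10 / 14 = -5 / 7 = -0.71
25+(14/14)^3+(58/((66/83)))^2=5821963/1089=5346.16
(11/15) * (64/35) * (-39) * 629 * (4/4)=-5756608/175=-32894.90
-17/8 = -2.12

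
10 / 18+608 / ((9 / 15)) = 9125 / 9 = 1013.89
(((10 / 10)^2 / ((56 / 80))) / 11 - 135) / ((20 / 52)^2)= -351013 / 385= -911.72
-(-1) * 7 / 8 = 7 / 8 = 0.88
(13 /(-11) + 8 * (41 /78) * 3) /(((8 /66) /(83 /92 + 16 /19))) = 164.53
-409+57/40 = -16303/40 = -407.58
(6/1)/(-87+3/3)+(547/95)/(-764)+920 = 2871023539/3120940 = 919.92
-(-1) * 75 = 75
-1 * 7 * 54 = -378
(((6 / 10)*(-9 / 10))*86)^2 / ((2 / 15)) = 4043763 / 250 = 16175.05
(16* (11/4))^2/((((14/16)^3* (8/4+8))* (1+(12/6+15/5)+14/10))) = 495616/12691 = 39.05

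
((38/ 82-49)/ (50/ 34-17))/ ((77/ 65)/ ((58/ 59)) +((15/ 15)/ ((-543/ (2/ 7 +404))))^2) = 1.78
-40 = -40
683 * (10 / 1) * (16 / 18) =54640 / 9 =6071.11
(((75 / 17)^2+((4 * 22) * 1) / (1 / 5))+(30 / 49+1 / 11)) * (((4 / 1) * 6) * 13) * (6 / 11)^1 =134186169312 / 1713481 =78312.03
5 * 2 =10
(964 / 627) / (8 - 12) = -0.38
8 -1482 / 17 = -1346 / 17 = -79.18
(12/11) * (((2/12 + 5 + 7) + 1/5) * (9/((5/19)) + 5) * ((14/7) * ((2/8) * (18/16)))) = 163611/550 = 297.47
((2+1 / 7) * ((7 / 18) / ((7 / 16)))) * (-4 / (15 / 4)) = -128 / 63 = -2.03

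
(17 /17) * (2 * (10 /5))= 4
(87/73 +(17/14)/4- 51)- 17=-271871/4088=-66.50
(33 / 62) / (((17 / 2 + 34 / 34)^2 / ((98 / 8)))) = 1617 / 22382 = 0.07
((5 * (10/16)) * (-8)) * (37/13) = -925/13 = -71.15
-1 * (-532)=532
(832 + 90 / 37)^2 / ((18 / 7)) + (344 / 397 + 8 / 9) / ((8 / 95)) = 1324578748822 / 4891437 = 270795.42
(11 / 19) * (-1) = -11 / 19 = -0.58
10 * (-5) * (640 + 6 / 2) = -32150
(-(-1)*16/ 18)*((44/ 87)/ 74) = 0.01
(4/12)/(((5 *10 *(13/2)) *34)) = 1/33150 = 0.00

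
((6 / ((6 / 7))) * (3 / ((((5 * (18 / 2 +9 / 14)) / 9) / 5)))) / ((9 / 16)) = 1568 / 45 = 34.84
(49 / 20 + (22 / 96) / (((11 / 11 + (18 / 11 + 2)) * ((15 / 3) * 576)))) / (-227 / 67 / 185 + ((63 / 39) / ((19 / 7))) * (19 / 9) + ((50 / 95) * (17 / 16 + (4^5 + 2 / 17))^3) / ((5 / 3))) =6113280824157026 / 848991677026671100867869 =0.00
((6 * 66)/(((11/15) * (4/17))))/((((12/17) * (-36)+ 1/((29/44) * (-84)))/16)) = -76032432/52655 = -1443.97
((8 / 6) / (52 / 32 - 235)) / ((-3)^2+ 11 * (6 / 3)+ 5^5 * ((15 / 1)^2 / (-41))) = 656 / 1965542127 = 0.00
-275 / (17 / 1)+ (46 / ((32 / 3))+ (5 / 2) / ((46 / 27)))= -65041 / 6256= -10.40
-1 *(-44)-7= 37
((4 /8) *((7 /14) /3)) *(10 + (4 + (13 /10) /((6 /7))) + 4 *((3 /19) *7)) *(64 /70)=1.52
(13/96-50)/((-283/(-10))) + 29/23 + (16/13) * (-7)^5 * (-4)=336064820539/4061616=82741.65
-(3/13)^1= -3/13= -0.23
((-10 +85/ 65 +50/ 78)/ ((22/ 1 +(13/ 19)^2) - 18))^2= 12849129316/ 3957290649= 3.25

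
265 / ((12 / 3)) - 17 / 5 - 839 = -15523 / 20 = -776.15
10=10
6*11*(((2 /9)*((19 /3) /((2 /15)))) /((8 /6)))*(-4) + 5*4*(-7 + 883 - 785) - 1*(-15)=-255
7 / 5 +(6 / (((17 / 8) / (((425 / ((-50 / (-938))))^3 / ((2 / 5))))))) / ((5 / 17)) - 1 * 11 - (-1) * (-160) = 60820017157192 / 5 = 12164003431438.40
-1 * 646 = -646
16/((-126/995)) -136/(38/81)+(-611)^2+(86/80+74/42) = 17854815551/47880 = 372907.59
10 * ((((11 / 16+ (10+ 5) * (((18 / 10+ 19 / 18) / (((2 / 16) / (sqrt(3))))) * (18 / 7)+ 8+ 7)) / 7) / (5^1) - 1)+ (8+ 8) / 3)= 18113 / 168+ 12336 * sqrt(3) / 49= 543.87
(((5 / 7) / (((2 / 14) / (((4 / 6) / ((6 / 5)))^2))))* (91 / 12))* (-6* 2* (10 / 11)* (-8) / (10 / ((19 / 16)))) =216125 / 1782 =121.28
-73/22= -3.32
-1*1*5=-5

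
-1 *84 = -84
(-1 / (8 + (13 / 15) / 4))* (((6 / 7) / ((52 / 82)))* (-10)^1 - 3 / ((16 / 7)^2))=4923855 / 2871232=1.71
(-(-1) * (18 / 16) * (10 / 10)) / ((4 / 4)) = 9 / 8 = 1.12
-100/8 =-25/2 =-12.50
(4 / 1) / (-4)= -1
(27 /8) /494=27 /3952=0.01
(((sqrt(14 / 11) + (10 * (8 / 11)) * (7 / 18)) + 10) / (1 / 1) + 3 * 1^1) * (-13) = -20371 / 99-13 * sqrt(154) / 11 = -220.43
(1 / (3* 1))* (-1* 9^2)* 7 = -189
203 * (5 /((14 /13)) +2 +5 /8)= 11803 /8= 1475.38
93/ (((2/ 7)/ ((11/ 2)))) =7161/ 4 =1790.25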